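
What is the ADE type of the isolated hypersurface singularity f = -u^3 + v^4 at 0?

E6

The Hessian of f at 0 is [[0, 0], [0, 0]] with rank 0, so corank 2. A Groebner basis of the Jacobian ideal J(f) in C{u,v} is {v^3, u^2}; counting standard monomials gives mu = 6. Corank 2; j^3 = -u^3 is a perfect cube, so E-series; the 4-jet and mu = 6 give E_6.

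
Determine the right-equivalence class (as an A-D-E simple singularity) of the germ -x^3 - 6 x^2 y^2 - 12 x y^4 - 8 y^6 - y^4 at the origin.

The Hessian of f at 0 has rank 0. Corank 2; j^3 = -x^3 is a perfect cube, so E-series; the 4-jet and mu = 6 give E_6.

E6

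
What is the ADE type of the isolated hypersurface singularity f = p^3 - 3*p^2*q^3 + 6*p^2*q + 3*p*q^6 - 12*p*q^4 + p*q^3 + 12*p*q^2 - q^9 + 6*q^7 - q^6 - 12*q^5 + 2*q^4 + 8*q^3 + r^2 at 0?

E7

The Hessian of f at 0 has rank 1. Corank 2; j^3 = (p + 2*q)^3 is a perfect cube, so E-series; the 4-jet and mu = 7 give E_7.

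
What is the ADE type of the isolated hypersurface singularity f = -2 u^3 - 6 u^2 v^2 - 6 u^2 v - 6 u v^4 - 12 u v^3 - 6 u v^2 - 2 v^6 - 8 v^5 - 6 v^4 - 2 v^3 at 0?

The Hessian of f at 0 is [[0, 0], [0, 0]] with rank 0, so corank 2. A Groebner basis of the Jacobian ideal J(f) in C{u,v} is {v^4, u^3 + 3*u^2*v - 3*u^2/2 - 3*u*v - 2*v^3 - 3*v^2/2, u^2/2 + u*v^2 + u*v + v^3 + v^2/2}; counting standard monomials gives mu = 8. Corank 2; j^3 = -2*(u + v)^3 is a perfect cube, so E-series; the 5-jet and mu = 8 give E_8.

E8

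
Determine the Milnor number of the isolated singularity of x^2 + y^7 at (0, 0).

6

The Hessian of f at 0 has rank 1. Corank 1: A-series; mu = 6 gives A_6.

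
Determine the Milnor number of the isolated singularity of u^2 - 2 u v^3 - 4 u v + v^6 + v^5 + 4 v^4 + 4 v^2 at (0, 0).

The Hessian of f at 0 has rank 1. Corank 1: A-series; mu = 4 gives A_4.

4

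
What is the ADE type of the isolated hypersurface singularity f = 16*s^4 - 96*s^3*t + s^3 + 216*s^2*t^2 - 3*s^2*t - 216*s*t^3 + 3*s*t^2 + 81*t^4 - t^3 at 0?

E_6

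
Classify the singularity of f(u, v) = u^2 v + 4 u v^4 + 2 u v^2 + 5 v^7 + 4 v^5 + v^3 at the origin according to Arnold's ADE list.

D8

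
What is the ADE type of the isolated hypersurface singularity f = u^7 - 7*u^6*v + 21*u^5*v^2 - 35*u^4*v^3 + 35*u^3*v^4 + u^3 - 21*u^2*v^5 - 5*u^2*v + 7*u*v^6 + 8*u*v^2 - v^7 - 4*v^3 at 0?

D8

The Hessian of f at 0 has rank 0. Corank 2; j^3 = (u - 2*v)^2*(u - v) has shape L^2 M (L != M), so D-series; mu = 8 gives D_8.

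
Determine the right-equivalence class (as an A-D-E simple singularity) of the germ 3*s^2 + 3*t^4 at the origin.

A_3

The Hessian of f at 0 has rank 1. Corank 1: A-series; mu = 3 gives A_3.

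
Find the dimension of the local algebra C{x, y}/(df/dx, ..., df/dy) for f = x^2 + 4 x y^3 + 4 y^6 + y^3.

The Hessian of f at 0 has rank 1. Corank 1: A-series; mu = 2 gives A_2.

2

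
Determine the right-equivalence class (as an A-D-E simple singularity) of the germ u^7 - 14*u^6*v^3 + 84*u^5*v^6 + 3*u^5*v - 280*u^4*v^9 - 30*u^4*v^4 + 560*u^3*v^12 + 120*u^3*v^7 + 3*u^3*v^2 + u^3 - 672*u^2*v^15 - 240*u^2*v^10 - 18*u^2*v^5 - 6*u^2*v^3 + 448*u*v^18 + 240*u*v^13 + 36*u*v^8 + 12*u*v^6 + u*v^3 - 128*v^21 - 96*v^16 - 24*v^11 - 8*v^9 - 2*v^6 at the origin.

E_{7}

The Hessian of f at 0 is [[0, 0], [0, 0]] with rank 0, so corank 2. A Groebner basis of the Jacobian ideal J(f) in C{u,v} is {u^3, u*v^2, 3*u^2 + v^3}; counting standard monomials gives mu = 7. Corank 2; j^3 = u^3 is a perfect cube, so E-series; the 4-jet and mu = 7 give E_7.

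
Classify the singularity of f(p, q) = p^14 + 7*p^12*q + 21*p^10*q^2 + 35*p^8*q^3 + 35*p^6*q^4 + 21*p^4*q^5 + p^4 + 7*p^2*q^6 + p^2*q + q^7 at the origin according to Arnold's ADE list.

D_{8}

The Hessian of f at 0 has rank 0. Corank 2; j^3 = p^2*q has shape L^2 M (L != M), so D-series; mu = 8 gives D_8.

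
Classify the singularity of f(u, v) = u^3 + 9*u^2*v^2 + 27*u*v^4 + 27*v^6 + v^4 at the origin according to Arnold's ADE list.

E6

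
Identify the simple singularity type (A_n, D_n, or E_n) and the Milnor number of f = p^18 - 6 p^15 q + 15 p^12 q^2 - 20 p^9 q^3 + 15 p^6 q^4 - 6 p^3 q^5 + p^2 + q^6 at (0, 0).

The Hessian of f at 0 has rank 1. Corank 1: A-series; mu = 5 gives A_5.

Type A5, Milnor number mu = 5.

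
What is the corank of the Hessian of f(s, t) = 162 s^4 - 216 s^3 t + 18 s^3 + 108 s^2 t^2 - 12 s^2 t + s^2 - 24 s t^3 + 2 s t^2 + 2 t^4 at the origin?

Hessian at 0 has rank 1.

1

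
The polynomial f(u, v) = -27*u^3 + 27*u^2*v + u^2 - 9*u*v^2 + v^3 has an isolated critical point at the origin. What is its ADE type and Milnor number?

Type A_2, Milnor number mu = 2.

The Hessian of f at 0 has rank 1. Corank 1: A-series; mu = 2 gives A_2.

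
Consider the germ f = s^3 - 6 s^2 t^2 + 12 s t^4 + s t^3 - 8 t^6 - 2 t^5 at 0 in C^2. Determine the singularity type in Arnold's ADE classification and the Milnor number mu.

Type E_{7}, Milnor number mu = 7.

The Hessian of f at 0 has rank 0. Corank 2; j^3 = s^3 is a perfect cube, so E-series; the 4-jet and mu = 7 give E_7.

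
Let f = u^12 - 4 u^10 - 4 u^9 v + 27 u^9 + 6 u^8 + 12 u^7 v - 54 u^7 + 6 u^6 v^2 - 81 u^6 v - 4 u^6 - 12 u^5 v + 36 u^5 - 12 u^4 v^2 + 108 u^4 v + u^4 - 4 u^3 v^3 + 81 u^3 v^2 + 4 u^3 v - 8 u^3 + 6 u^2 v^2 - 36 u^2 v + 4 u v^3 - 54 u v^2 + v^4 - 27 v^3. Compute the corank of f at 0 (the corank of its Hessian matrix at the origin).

2

Hessian at 0 has rank 0.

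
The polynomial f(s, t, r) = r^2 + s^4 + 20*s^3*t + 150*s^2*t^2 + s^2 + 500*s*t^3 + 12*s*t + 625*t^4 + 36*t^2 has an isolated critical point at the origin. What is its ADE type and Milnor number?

Type A3, Milnor number mu = 3.

The Hessian of f at 0 is [[2, 12, 0], [12, 72, 0], [0, 0, 2]] with rank 2, so corank 1. A Groebner basis of the Jacobian ideal J(f) in C{s,t,r} is {t^3, s + 6*t, r}; counting standard monomials gives mu = 3. Corank 1: A-series; mu = 3 gives A_3.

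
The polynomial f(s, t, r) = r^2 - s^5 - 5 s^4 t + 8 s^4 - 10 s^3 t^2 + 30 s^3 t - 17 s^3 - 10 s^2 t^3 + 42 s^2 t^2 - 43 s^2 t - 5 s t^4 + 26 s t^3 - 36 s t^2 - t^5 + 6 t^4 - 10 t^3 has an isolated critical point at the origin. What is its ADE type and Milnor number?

Type D_{4}, Milnor number mu = 4.

The Hessian of f at 0 is [[0, 0, 0], [0, 0, 0], [0, 0, 2]] with rank 1, so corank 2. A Groebner basis of the Jacobian ideal J(f) in C{s,t,r} is {t^3, s^2 - 6*t^2/13, s*t + 9*t^2/13, r}; counting standard monomials gives mu = 4. Corank 2; j^3 = -(s + t)*(17*s^2 + 26*s*t + 10*t^2) splits into three distinct lines over C (the quadratic factor has nonzero discriminant), so D_4.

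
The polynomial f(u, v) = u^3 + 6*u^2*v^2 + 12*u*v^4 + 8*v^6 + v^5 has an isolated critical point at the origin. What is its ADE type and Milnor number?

The Hessian of f at 0 is [[0, 0], [0, 0]] with rank 0, so corank 2. A Groebner basis of the Jacobian ideal J(f) in C{u,v} is {v^4, u^3, u^2/4 + u*v^2}; counting standard monomials gives mu = 8. Corank 2; j^3 = u^3 is a perfect cube, so E-series; the 5-jet and mu = 8 give E_8.

Type E_8, Milnor number mu = 8.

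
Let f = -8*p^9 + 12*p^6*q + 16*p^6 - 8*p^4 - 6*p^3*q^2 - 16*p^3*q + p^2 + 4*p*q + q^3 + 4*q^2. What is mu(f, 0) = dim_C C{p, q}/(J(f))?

2

The Hessian of f at 0 has rank 1. Corank 1: A-series; mu = 2 gives A_2.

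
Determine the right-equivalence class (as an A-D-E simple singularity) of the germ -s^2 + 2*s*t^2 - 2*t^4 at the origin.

The Hessian of f at 0 has rank 1. Corank 1: A-series; mu = 3 gives A_3.

A_{3}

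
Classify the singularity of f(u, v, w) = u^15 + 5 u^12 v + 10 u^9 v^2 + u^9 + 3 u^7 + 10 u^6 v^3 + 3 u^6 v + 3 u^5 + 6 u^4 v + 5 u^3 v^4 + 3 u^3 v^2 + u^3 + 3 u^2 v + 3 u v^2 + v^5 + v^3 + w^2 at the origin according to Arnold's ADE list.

E_8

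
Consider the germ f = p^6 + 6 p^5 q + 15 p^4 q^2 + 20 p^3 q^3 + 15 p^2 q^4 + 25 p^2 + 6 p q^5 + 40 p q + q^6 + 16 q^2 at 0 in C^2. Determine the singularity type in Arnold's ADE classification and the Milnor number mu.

The Hessian of f at 0 has rank 1. Corank 1: A-series; mu = 5 gives A_5.

Type A_5, Milnor number mu = 5.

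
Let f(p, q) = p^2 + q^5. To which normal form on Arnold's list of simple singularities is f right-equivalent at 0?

The Hessian of f at 0 has rank 1. Corank 1: A-series; mu = 4 gives A_4.

A_{4}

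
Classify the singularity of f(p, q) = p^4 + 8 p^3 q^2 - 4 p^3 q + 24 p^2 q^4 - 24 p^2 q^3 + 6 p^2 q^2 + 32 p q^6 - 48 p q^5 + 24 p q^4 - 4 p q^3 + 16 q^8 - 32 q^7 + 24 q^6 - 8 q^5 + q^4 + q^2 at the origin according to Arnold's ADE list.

The Hessian of f at 0 is [[0, 0], [0, 2]] with rank 1, so corank 1. A Groebner basis of the Jacobian ideal J(f) in C{p,q} is {p^3, q}; counting standard monomials gives mu = 3. Corank 1: A-series; mu = 3 gives A_3.

A3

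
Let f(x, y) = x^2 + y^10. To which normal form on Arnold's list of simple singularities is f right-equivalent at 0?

A9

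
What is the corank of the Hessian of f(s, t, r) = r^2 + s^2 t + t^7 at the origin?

Hessian at 0 has rank 1.

2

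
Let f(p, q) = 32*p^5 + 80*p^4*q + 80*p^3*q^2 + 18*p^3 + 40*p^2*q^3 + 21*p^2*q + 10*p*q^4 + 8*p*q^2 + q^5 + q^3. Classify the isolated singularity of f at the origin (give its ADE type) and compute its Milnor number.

The Hessian of f at 0 has rank 0. Corank 2; j^3 = (2*p + q)*(3*p + q)^2 has shape L^2 M (L != M), so D-series; mu = 6 gives D_6.

Type D6, Milnor number mu = 6.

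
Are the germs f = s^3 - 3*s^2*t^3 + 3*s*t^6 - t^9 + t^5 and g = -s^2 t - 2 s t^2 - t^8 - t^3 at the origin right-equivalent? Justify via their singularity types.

No.

The Hessian of f at 0 has rank 0. Corank 2; j^3 = s^3 is a perfect cube, so E-series; the 5-jet and mu = 8 give E_8. The Hessian of g at 0 has rank 0. Corank 2; j^3 = -t*(s + t)^2 has shape L^2 M (L != M), so D-series; mu = 9 gives D_9. f is E_8 but g is D_9, hence not right-equivalent.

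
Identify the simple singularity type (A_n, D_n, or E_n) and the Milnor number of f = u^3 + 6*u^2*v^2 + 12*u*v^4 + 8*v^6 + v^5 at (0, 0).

Type E_8, Milnor number mu = 8.

The Hessian of f at 0 is [[0, 0], [0, 0]] with rank 0, so corank 2. A Groebner basis of the Jacobian ideal J(f) in C{u,v} is {v^4, u^3, u^2/4 + u*v^2}; counting standard monomials gives mu = 8. Corank 2; j^3 = u^3 is a perfect cube, so E-series; the 5-jet and mu = 8 give E_8.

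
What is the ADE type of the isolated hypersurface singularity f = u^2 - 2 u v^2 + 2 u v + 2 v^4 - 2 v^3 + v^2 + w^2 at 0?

A_3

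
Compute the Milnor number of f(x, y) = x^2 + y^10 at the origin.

The Hessian of f at 0 has rank 1. Corank 1: A-series; mu = 9 gives A_9.

9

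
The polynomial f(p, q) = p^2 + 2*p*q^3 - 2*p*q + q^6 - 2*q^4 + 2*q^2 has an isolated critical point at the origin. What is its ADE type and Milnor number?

Type A_{1}, Milnor number mu = 1.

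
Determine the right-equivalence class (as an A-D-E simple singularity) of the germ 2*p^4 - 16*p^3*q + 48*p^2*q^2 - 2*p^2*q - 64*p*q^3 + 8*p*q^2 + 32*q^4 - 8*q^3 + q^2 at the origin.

A3

The Hessian of f at 0 is [[0, 0], [0, 2]] with rank 1, so corank 1. A Groebner basis of the Jacobian ideal J(f) in C{p,q} is {p^2 - q, p*q, q^2}; counting standard monomials gives mu = 3. Corank 1: A-series; mu = 3 gives A_3.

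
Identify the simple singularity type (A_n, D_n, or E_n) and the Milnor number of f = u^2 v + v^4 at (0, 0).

Type D_{5}, Milnor number mu = 5.

The Hessian of f at 0 has rank 0. Corank 2; j^3 = u^2*v has shape L^2 M (L != M), so D-series; mu = 5 gives D_5.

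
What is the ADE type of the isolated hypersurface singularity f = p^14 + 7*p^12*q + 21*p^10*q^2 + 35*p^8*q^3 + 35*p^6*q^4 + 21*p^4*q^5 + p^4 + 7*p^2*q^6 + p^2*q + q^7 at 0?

D_8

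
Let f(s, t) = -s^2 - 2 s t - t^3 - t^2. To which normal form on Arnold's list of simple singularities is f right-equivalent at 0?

A_2

The Hessian of f at 0 has rank 1. Corank 1: A-series; mu = 2 gives A_2.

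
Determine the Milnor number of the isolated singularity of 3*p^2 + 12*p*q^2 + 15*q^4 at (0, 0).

3

The Hessian of f at 0 has rank 1. Corank 1: A-series; mu = 3 gives A_3.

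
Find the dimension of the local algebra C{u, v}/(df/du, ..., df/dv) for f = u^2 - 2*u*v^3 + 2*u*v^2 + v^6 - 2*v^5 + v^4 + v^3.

2

The Hessian of f at 0 has rank 1. Corank 1: A-series; mu = 2 gives A_2.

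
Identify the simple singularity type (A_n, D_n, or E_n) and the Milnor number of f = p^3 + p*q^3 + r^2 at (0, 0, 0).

Type E_{7}, Milnor number mu = 7.

The Hessian of f at 0 has rank 1. Corank 2; j^3 = p^3 is a perfect cube, so E-series; the 4-jet and mu = 7 give E_7.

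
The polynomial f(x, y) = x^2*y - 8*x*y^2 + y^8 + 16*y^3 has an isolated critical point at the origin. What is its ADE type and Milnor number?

Type D9, Milnor number mu = 9.

The Hessian of f at 0 is [[0, 0], [0, 0]] with rank 0, so corank 2. A Groebner basis of the Jacobian ideal J(f) in C{x,y} is {x^2/8 + y^7 - 2*y^2, x^3 - 64*y^3, x*y - 4*y^2}; counting standard monomials gives mu = 9. Corank 2; j^3 = y*(x - 4*y)^2 has shape L^2 M (L != M), so D-series; mu = 9 gives D_9.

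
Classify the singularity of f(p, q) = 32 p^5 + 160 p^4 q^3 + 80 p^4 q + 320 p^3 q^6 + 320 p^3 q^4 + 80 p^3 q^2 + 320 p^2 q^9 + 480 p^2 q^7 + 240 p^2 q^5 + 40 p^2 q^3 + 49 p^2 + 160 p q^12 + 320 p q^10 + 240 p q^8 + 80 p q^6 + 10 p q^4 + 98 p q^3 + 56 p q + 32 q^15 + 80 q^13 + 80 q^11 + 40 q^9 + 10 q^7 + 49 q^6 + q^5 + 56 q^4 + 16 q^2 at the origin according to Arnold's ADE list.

A4

The Hessian of f at 0 has rank 1. Corank 1: A-series; mu = 4 gives A_4.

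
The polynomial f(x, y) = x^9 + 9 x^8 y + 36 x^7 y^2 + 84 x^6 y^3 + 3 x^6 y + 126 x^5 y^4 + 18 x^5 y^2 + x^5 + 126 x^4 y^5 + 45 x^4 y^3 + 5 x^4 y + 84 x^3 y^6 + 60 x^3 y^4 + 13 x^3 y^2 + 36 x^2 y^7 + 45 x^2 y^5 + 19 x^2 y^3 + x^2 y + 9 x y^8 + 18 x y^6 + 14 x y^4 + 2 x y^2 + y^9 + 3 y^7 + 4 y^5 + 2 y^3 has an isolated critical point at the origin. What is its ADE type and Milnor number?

Type D_4, Milnor number mu = 4.

The Hessian of f at 0 has rank 0. Corank 2; j^3 = y*(x^2 + 2*x*y + 2*y^2) splits into three distinct lines over C (the quadratic factor has nonzero discriminant), so D_4.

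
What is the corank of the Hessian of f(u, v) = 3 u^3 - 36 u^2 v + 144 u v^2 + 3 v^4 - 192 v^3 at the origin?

2

Hessian at 0 has rank 0.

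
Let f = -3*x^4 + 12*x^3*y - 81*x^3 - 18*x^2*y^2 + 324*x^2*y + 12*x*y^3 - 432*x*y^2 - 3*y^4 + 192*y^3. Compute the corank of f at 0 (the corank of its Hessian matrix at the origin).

2

Hessian at 0 has rank 0.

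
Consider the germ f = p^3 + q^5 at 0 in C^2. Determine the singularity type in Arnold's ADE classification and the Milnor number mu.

Type E8, Milnor number mu = 8.

The Hessian of f at 0 is [[0, 0], [0, 0]] with rank 0, so corank 2. A Groebner basis of the Jacobian ideal J(f) in C{p,q} is {q^4, p^2}; counting standard monomials gives mu = 8. Corank 2; j^3 = p^3 is a perfect cube, so E-series; the 5-jet and mu = 8 give E_8.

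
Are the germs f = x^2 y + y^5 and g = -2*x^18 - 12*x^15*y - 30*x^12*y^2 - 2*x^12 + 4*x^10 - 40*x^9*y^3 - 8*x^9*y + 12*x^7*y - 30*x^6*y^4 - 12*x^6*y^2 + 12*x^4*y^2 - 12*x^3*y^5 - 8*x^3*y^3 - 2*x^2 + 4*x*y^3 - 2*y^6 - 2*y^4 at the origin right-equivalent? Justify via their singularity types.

No.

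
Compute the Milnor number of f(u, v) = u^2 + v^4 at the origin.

The Hessian of f at 0 has rank 1. Corank 1: A-series; mu = 3 gives A_3.

3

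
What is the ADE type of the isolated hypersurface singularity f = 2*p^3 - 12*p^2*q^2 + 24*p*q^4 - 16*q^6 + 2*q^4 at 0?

E6

The Hessian of f at 0 has rank 0. Corank 2; j^3 = 2*p^3 is a perfect cube, so E-series; the 4-jet and mu = 6 give E_6.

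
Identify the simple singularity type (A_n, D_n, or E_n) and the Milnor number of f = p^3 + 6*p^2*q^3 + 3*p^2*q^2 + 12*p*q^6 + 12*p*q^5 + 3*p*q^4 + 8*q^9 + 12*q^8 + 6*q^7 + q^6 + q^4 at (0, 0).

Type E_6, Milnor number mu = 6.

The Hessian of f at 0 is [[0, 0], [0, 0]] with rank 0, so corank 2. A Groebner basis of the Jacobian ideal J(f) in C{p,q} is {p^3, p^2*q, p^2/2 + p*q^2, q^3}; counting standard monomials gives mu = 6. Corank 2; j^3 = p^3 is a perfect cube, so E-series; the 4-jet and mu = 6 give E_6.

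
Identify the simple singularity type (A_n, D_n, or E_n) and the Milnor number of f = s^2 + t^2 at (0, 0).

Type A_1, Milnor number mu = 1.

The Hessian of f at 0 is [[2, 0], [0, 2]] with rank 2, so corank 0. A Groebner basis of the Jacobian ideal J(f) in C{s,t} is {s, t}; counting standard monomials gives mu = 1. Corank 0: nondegenerate Morse point, so A_1.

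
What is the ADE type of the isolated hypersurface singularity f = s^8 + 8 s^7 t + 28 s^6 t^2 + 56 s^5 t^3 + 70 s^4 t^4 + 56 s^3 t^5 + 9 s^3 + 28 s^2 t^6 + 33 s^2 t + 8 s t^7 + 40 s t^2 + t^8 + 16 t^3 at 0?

D_9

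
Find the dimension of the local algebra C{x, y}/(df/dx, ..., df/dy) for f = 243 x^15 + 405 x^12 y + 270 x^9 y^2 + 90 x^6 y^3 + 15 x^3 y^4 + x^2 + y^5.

4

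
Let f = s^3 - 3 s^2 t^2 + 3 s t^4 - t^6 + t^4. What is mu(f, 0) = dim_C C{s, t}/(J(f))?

The Hessian of f at 0 is [[0, 0], [0, 0]] with rank 0, so corank 2. A Groebner basis of the Jacobian ideal J(f) in C{s,t} is {s^3, s^2*t, -s^2/2 + s*t^2, t^3}; counting standard monomials gives mu = 6. Corank 2; j^3 = s^3 is a perfect cube, so E-series; the 4-jet and mu = 6 give E_6.

6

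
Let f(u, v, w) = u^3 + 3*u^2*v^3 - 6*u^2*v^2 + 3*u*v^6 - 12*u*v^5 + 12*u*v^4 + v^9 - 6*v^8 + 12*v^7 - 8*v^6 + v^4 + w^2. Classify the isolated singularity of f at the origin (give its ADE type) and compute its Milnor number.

Type E_6, Milnor number mu = 6.

The Hessian of f at 0 is [[0, 0, 0], [0, 0, 0], [0, 0, 2]] with rank 1, so corank 2. A Groebner basis of the Jacobian ideal J(f) in C{u,v,w} is {u^3, u^2*v, -u^2/4 + u*v^2, v^3, w}; counting standard monomials gives mu = 6. Corank 2; j^3 = u^3 is a perfect cube, so E-series; the 4-jet and mu = 6 give E_6.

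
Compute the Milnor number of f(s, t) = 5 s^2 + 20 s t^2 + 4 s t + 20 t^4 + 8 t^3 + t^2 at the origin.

1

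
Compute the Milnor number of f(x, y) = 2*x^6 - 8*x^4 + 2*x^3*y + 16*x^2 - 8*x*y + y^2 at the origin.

The Hessian of f at 0 has rank 1. Corank 1: A-series; mu = 5 gives A_5.

5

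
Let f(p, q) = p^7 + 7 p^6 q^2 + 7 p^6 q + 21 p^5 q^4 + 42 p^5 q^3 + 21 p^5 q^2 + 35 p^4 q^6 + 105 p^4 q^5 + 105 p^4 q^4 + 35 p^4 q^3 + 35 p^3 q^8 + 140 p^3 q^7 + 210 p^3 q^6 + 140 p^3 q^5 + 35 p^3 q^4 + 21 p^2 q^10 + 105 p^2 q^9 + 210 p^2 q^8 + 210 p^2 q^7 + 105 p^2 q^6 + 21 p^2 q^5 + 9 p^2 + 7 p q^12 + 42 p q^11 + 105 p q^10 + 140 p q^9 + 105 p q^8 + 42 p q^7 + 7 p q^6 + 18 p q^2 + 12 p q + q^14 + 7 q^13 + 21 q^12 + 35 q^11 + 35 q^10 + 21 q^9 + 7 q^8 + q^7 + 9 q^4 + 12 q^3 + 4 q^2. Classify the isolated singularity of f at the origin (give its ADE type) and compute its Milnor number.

Type A_{6}, Milnor number mu = 6.

The Hessian of f at 0 is [[18, 12], [12, 8]] with rank 1, so corank 1. A Groebner basis of the Jacobian ideal J(f) in C{p,q} is {p^3 + 2*p^2*q - 4*p^2/3 - 32*p*q/27 + 16*p/81 + 32*q/243, p + q^2 + 2*q/3}; counting standard monomials gives mu = 6. Corank 1: A-series; mu = 6 gives A_6.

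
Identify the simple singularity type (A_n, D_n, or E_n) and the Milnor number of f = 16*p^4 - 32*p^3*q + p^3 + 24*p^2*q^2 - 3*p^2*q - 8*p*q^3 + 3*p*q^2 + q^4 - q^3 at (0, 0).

The Hessian of f at 0 is [[0, 0], [0, 0]] with rank 0, so corank 2. A Groebner basis of the Jacobian ideal J(f) in C{p,q} is {q^4, p*q^2 - 5*q^3/6, p^2 - 2*p*q + q^2}; counting standard monomials gives mu = 6. Corank 2; j^3 = (p - q)^3 is a perfect cube, so E-series; the 4-jet and mu = 6 give E_6.

Type E_{6}, Milnor number mu = 6.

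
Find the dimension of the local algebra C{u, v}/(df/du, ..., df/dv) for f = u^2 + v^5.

The Hessian of f at 0 has rank 1. Corank 1: A-series; mu = 4 gives A_4.

4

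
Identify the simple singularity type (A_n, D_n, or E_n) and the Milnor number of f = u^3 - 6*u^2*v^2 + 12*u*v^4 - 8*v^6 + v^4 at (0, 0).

The Hessian of f at 0 is [[0, 0], [0, 0]] with rank 0, so corank 2. A Groebner basis of the Jacobian ideal J(f) in C{u,v} is {u^3, u^2*v, -u^2/4 + u*v^2, v^3}; counting standard monomials gives mu = 6. Corank 2; j^3 = u^3 is a perfect cube, so E-series; the 4-jet and mu = 6 give E_6.

Type E6, Milnor number mu = 6.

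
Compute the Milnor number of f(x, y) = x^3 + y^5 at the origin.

8

The Hessian of f at 0 is [[0, 0], [0, 0]] with rank 0, so corank 2. A Groebner basis of the Jacobian ideal J(f) in C{x,y} is {y^4, x^2}; counting standard monomials gives mu = 8. Corank 2; j^3 = x^3 is a perfect cube, so E-series; the 5-jet and mu = 8 give E_8.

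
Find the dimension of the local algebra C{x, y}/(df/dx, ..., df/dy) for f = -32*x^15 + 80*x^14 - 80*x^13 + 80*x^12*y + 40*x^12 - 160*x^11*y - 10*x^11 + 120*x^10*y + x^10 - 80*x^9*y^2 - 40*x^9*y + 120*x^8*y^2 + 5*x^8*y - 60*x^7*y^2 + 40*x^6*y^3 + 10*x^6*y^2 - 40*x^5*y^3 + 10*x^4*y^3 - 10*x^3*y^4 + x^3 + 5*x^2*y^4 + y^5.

8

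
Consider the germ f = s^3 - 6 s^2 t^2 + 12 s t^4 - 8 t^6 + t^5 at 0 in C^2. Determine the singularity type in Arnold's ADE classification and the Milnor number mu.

Type E_{8}, Milnor number mu = 8.

The Hessian of f at 0 is [[0, 0], [0, 0]] with rank 0, so corank 2. A Groebner basis of the Jacobian ideal J(f) in C{s,t} is {t^4, s^3, -s^2/4 + s*t^2}; counting standard monomials gives mu = 8. Corank 2; j^3 = s^3 is a perfect cube, so E-series; the 5-jet and mu = 8 give E_8.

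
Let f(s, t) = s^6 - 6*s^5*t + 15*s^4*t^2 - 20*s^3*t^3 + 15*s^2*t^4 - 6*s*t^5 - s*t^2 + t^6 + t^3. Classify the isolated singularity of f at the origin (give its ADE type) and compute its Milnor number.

Type D_{7}, Milnor number mu = 7.

The Hessian of f at 0 has rank 0. Corank 2; j^3 = -t^2*(s - t) has shape L^2 M (L != M), so D-series; mu = 7 gives D_7.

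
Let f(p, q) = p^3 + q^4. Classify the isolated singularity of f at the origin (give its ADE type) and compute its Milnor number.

The Hessian of f at 0 has rank 0. Corank 2; j^3 = p^3 is a perfect cube, so E-series; the 4-jet and mu = 6 give E_6.

Type E_6, Milnor number mu = 6.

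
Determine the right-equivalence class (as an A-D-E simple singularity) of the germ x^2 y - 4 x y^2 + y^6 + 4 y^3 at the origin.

The Hessian of f at 0 is [[0, 0], [0, 0]] with rank 0, so corank 2. A Groebner basis of the Jacobian ideal J(f) in C{x,y} is {x^2/6 + y^5 - 2*y^2/3, x^3 - 8*y^3, x*y - 2*y^2}; counting standard monomials gives mu = 7. Corank 2; j^3 = y*(x - 2*y)^2 has shape L^2 M (L != M), so D-series; mu = 7 gives D_7.

D7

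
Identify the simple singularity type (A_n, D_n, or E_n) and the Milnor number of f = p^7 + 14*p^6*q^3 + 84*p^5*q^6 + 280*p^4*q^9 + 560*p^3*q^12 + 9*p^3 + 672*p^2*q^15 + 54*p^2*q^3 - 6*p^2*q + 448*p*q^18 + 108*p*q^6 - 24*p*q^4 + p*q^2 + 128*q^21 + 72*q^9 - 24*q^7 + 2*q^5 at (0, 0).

The Hessian of f at 0 has rank 0. Corank 2; j^3 = p*(3*p - q)^2 has shape L^2 M (L != M), so D-series; mu = 8 gives D_8.

Type D8, Milnor number mu = 8.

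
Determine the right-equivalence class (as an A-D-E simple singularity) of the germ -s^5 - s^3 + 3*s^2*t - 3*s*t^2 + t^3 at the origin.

E_{8}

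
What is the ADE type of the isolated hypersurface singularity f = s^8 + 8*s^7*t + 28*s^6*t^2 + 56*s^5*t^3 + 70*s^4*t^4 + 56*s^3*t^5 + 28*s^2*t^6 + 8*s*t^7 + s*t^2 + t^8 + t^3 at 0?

D_9

The Hessian of f at 0 is [[0, 0], [0, 0]] with rank 0, so corank 2. A Groebner basis of the Jacobian ideal J(f) in C{s,t} is {s^7 + t^2/8, t^3, s*t + t^2}; counting standard monomials gives mu = 9. Corank 2; j^3 = t^2*(s + t) has shape L^2 M (L != M), so D-series; mu = 9 gives D_9.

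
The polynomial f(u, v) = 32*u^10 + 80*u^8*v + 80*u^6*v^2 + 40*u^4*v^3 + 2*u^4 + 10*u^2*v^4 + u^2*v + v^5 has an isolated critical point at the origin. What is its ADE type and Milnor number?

The Hessian of f at 0 has rank 0. Corank 2; j^3 = u^2*v has shape L^2 M (L != M), so D-series; mu = 6 gives D_6.

Type D_6, Milnor number mu = 6.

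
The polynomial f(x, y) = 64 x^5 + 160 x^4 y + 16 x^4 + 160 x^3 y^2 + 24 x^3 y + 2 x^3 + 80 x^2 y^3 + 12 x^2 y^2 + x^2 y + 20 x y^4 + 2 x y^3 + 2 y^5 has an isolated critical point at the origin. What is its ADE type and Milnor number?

Type D_6, Milnor number mu = 6.

The Hessian of f at 0 has rank 0. Corank 2; j^3 = x^2*(2*x + y) has shape L^2 M (L != M), so D-series; mu = 6 gives D_6.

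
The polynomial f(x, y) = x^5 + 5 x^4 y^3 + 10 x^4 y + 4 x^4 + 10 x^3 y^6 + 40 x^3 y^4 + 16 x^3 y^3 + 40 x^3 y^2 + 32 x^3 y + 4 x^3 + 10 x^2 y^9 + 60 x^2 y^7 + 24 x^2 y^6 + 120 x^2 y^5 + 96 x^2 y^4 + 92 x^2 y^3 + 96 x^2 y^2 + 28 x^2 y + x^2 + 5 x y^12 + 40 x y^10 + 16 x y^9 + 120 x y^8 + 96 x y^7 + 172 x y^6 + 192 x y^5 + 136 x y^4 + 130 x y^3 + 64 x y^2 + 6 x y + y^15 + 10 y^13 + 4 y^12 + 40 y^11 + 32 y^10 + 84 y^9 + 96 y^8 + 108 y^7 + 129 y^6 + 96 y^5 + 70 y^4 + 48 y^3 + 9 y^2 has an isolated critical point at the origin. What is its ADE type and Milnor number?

Type A4, Milnor number mu = 4.

The Hessian of f at 0 has rank 1. Corank 1: A-series; mu = 4 gives A_4.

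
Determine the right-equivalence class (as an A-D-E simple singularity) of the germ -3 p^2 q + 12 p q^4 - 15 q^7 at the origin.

D8

The Hessian of f at 0 has rank 0. Corank 2; j^3 = -3*p^2*q has shape L^2 M (L != M), so D-series; mu = 8 gives D_8.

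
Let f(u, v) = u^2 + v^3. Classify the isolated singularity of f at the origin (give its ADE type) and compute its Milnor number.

Type A_2, Milnor number mu = 2.

The Hessian of f at 0 has rank 1. Corank 1: A-series; mu = 2 gives A_2.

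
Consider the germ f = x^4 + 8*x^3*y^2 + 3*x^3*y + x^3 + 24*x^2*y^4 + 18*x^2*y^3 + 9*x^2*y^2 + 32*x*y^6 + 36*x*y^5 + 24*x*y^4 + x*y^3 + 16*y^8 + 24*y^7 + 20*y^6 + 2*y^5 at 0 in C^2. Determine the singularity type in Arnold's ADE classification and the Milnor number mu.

The Hessian of f at 0 has rank 0. Corank 2; j^3 = x^3 is a perfect cube, so E-series; the 4-jet and mu = 7 give E_7.

Type E7, Milnor number mu = 7.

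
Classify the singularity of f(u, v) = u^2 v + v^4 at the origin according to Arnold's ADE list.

The Hessian of f at 0 has rank 0. Corank 2; j^3 = u^2*v has shape L^2 M (L != M), so D-series; mu = 5 gives D_5.

D_{5}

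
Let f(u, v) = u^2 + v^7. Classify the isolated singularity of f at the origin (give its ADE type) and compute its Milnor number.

The Hessian of f at 0 is [[2, 0], [0, 0]] with rank 1, so corank 1. A Groebner basis of the Jacobian ideal J(f) in C{u,v} is {v^6, u}; counting standard monomials gives mu = 6. Corank 1: A-series; mu = 6 gives A_6.

Type A6, Milnor number mu = 6.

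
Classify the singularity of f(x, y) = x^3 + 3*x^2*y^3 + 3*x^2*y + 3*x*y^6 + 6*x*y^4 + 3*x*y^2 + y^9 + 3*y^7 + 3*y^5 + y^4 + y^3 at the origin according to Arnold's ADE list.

E_{6}

The Hessian of f at 0 has rank 0. Corank 2; j^3 = (x + y)^3 is a perfect cube, so E-series; the 4-jet and mu = 6 give E_6.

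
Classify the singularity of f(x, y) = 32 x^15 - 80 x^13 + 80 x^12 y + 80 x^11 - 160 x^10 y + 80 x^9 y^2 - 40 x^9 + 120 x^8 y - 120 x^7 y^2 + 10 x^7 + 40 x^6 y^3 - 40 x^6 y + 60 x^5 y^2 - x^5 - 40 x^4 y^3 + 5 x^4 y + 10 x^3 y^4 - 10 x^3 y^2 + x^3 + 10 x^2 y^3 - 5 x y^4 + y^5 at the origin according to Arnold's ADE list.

The Hessian of f at 0 is [[0, 0], [0, 0]] with rank 0, so corank 2. A Groebner basis of the Jacobian ideal J(f) in C{x,y} is {y^5, x*y^3 - y^4/4, x^2}; counting standard monomials gives mu = 8. Corank 2; j^3 = x^3 is a perfect cube, so E-series; the 5-jet and mu = 8 give E_8.

E8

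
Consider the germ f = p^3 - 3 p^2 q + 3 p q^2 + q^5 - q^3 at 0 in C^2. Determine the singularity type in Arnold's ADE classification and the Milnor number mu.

Type E_{8}, Milnor number mu = 8.

The Hessian of f at 0 has rank 0. Corank 2; j^3 = (p - q)^3 is a perfect cube, so E-series; the 5-jet and mu = 8 give E_8.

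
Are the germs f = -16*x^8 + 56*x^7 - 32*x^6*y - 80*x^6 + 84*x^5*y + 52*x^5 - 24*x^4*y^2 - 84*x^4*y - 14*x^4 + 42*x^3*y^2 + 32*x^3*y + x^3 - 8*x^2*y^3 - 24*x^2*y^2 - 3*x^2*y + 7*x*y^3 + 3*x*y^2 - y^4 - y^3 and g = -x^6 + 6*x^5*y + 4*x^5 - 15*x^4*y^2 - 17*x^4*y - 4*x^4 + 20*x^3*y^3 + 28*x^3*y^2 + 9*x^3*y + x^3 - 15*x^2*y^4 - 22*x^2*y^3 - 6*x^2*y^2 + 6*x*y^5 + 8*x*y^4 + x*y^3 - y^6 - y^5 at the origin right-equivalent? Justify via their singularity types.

Yes.

The Hessian of f at 0 has rank 0. Corank 2; j^3 = (x - y)^3 is a perfect cube, so E-series; the 4-jet and mu = 7 give E_7. The Hessian of g at 0 has rank 0. Corank 2; j^3 = x^3 is a perfect cube, so E-series; the 4-jet and mu = 7 give E_7. Both have type E_7, hence right-equivalent.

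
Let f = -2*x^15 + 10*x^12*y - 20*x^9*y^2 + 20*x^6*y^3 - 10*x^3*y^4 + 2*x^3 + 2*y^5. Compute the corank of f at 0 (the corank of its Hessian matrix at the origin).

The Hessian at 0 is [[0, 0], [0, 0]] of rank 0; hence corank 2.

2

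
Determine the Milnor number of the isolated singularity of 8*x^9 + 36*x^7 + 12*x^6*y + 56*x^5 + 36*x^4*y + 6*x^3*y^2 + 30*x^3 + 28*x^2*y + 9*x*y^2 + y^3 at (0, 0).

4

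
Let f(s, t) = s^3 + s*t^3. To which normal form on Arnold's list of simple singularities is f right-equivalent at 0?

E7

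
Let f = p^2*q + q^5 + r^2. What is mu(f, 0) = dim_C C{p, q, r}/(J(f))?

6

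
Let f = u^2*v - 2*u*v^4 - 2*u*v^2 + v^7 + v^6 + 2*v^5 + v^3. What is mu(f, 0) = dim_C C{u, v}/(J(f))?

The Hessian of f at 0 is [[0, 0], [0, 0]] with rank 0, so corank 2. A Groebner basis of the Jacobian ideal J(f) in C{u,v} is {-u*v + v^4 + v^2, u^3 + u^2/2 - u*v - v^3 + v^2/2, u^2*v + u^2/3 - 2*u*v/3 - v^3 + v^2/3, u^2/6 + u*v^2 - u*v/3 - v^3 + v^2/6}; counting standard monomials gives mu = 7. Corank 2; j^3 = v*(u - v)^2 has shape L^2 M (L != M), so D-series; mu = 7 gives D_7.

7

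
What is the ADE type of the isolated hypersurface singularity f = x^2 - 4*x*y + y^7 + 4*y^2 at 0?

A_6

The Hessian of f at 0 is [[2, -4], [-4, 8]] with rank 1, so corank 1. A Groebner basis of the Jacobian ideal J(f) in C{x,y} is {y^6, x - 2*y}; counting standard monomials gives mu = 6. Corank 1: A-series; mu = 6 gives A_6.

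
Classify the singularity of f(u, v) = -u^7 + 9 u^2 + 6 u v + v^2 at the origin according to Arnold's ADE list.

A6

The Hessian of f at 0 is [[18, 6], [6, 2]] with rank 1, so corank 1. A Groebner basis of the Jacobian ideal J(f) in C{u,v} is {v^6, u + v/3}; counting standard monomials gives mu = 6. Corank 1: A-series; mu = 6 gives A_6.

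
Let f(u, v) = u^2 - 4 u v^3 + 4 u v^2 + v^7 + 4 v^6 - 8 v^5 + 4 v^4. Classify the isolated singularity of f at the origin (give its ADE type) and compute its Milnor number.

Type A_6, Milnor number mu = 6.

The Hessian of f at 0 is [[2, 0], [0, 0]] with rank 1, so corank 1. A Groebner basis of the Jacobian ideal J(f) in C{u,v} is {u^3, u^2*v + u^2/2 - u*v - u - 2*v^2, u^2/4 + u*v^2 + u*v/2 + u/2 + v^2, -u/2 + v^3 - v^2}; counting standard monomials gives mu = 6. Corank 1: A-series; mu = 6 gives A_6.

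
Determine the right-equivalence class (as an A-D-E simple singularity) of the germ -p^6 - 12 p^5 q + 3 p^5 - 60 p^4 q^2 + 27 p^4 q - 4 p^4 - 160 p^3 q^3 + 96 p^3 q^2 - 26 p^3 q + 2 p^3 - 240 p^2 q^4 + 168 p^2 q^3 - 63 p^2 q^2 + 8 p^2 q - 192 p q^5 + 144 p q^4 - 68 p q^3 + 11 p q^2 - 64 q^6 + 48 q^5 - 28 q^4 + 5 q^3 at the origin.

The Hessian of f at 0 has rank 0. Corank 2; j^3 = (p + q)*(2*p^2 + 6*p*q + 5*q^2) splits into three distinct lines over C (the quadratic factor has nonzero discriminant), so D_4.

D4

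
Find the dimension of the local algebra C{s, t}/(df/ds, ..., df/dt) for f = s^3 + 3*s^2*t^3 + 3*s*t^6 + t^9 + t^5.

8

The Hessian of f at 0 has rank 0. Corank 2; j^3 = s^3 is a perfect cube, so E-series; the 5-jet and mu = 8 give E_8.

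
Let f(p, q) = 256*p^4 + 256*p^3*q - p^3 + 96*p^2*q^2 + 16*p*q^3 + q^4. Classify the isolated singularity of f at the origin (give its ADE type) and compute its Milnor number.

The Hessian of f at 0 is [[0, 0], [0, 0]] with rank 0, so corank 2. A Groebner basis of the Jacobian ideal J(f) in C{p,q} is {q^4, p*q^2 + q^3/12, p^2}; counting standard monomials gives mu = 6. Corank 2; j^3 = -p^3 is a perfect cube, so E-series; the 4-jet and mu = 6 give E_6.

Type E_{6}, Milnor number mu = 6.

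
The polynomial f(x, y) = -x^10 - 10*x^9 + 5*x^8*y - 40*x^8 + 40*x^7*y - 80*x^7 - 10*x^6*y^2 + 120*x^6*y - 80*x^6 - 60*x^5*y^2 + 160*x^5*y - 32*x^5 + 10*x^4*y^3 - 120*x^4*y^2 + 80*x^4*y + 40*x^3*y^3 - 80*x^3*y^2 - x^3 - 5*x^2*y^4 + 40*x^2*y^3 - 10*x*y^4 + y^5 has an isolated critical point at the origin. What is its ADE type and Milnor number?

The Hessian of f at 0 has rank 0. Corank 2; j^3 = -x^3 is a perfect cube, so E-series; the 5-jet and mu = 8 give E_8.

Type E8, Milnor number mu = 8.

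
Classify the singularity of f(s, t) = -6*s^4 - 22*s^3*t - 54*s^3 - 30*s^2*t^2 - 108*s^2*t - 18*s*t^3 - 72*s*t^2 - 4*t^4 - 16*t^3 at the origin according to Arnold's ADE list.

E_7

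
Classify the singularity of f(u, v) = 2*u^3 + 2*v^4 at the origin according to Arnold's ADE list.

E_{6}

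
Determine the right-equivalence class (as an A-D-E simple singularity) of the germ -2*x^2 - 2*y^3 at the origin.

The Hessian of f at 0 is [[-4, 0], [0, 0]] with rank 1, so corank 1. A Groebner basis of the Jacobian ideal J(f) in C{x,y} is {y^2, x}; counting standard monomials gives mu = 2. Corank 1: A-series; mu = 2 gives A_2.

A_2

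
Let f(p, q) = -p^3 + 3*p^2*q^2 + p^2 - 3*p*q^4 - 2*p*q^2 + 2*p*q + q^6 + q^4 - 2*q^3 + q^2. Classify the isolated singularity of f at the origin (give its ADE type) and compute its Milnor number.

Type A2, Milnor number mu = 2.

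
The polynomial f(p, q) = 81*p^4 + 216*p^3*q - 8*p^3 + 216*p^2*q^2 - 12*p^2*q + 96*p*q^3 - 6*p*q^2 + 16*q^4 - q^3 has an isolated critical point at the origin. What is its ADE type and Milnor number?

The Hessian of f at 0 has rank 0. Corank 2; j^3 = -(2*p + q)^3 is a perfect cube, so E-series; the 4-jet and mu = 6 give E_6.

Type E_6, Milnor number mu = 6.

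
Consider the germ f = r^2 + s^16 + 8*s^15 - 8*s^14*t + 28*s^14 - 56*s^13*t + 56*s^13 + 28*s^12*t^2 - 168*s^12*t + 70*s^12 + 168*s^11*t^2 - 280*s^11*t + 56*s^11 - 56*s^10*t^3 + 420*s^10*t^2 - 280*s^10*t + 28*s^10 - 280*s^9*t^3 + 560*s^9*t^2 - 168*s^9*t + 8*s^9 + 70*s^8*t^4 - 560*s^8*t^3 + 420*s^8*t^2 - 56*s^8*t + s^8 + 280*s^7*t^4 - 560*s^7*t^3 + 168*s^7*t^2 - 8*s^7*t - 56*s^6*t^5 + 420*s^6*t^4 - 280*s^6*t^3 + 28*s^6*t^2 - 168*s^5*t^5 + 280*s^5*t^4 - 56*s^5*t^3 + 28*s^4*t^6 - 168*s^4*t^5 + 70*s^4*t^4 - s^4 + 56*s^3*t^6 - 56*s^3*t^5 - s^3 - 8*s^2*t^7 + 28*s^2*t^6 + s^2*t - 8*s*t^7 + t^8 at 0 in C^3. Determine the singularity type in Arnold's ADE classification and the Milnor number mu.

Type D9, Milnor number mu = 9.

The Hessian of f at 0 is [[0, 0, 0], [0, 0, 0], [0, 0, 2]] with rank 1, so corank 2. A Groebner basis of the Jacobian ideal J(f) in C{s,t,r} is {s*t/8 + t^7, s*t^2, s^2 - s*t, r}; counting standard monomials gives mu = 9. Corank 2; j^3 = -s^2*(s - t) has shape L^2 M (L != M), so D-series; mu = 9 gives D_9.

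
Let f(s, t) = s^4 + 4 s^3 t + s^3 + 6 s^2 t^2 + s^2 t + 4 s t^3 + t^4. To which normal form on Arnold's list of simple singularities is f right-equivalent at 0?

D_5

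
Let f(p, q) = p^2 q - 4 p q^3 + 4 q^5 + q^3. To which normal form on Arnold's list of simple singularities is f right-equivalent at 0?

The Hessian of f at 0 has rank 0. Corank 2; j^3 = q*(p^2 + q^2) splits into three distinct lines over C (the quadratic factor has nonzero discriminant), so D_4.

D4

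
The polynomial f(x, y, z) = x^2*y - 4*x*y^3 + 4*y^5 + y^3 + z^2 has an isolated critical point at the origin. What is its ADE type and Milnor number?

Type D_{4}, Milnor number mu = 4.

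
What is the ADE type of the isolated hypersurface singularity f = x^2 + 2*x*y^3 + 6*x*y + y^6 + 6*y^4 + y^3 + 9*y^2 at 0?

A_{2}

The Hessian of f at 0 has rank 1. Corank 1: A-series; mu = 2 gives A_2.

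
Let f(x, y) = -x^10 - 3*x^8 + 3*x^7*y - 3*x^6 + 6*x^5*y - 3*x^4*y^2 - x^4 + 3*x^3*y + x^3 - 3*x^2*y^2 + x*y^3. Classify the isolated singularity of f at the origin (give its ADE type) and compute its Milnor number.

The Hessian of f at 0 is [[0, 0], [0, 0]] with rank 0, so corank 2. A Groebner basis of the Jacobian ideal J(f) in C{x,y} is {3*x^2 + y^4 + y^3, x^3, x^2*y - x^2 - y^3/3, -2*x^2 + x*y^2 - 2*y^3/3}; counting standard monomials gives mu = 7. Corank 2; j^3 = x^3 is a perfect cube, so E-series; the 4-jet and mu = 7 give E_7.

Type E_7, Milnor number mu = 7.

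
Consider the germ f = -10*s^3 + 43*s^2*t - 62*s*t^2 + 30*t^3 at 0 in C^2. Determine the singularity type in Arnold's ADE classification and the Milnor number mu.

Type D_4, Milnor number mu = 4.

The Hessian of f at 0 is [[0, 0], [0, 0]] with rank 0, so corank 2. A Groebner basis of the Jacobian ideal J(f) in C{s,t} is {t^3, s^2 - 26*t^2/11, s*t - 17*t^2/11}; counting standard monomials gives mu = 4. Corank 2; j^3 = -(2*s - 3*t)*(5*s^2 - 14*s*t + 10*t^2) splits into three distinct lines over C (the quadratic factor has nonzero discriminant), so D_4.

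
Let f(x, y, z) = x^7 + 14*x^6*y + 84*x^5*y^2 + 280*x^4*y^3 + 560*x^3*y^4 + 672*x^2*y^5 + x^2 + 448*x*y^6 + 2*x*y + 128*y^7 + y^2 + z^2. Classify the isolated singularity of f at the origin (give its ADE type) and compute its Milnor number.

The Hessian of f at 0 has rank 2. Corank 1: A-series; mu = 6 gives A_6.

Type A_6, Milnor number mu = 6.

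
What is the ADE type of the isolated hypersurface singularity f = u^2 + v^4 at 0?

A_3

The Hessian of f at 0 is [[2, 0], [0, 0]] with rank 1, so corank 1. A Groebner basis of the Jacobian ideal J(f) in C{u,v} is {v^3, u}; counting standard monomials gives mu = 3. Corank 1: A-series; mu = 3 gives A_3.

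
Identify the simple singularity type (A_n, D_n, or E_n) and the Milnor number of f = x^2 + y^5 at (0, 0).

The Hessian of f at 0 is [[2, 0], [0, 0]] with rank 1, so corank 1. A Groebner basis of the Jacobian ideal J(f) in C{x,y} is {y^4, x}; counting standard monomials gives mu = 4. Corank 1: A-series; mu = 4 gives A_4.

Type A4, Milnor number mu = 4.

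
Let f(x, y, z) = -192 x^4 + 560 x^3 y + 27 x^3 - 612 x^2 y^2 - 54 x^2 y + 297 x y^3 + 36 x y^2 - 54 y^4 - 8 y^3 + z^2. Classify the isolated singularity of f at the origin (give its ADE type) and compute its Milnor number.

The Hessian of f at 0 has rank 1. Corank 2; j^3 = (3*x - 2*y)^3 is a perfect cube, so E-series; the 4-jet and mu = 7 give E_7.

Type E_7, Milnor number mu = 7.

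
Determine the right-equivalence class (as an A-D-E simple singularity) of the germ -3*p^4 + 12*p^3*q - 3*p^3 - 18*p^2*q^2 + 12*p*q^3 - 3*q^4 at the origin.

The Hessian of f at 0 has rank 0. Corank 2; j^3 = -3*p^3 is a perfect cube, so E-series; the 4-jet and mu = 6 give E_6.

E6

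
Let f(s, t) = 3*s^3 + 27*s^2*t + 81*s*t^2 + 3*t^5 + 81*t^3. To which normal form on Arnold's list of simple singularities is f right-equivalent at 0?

E_{8}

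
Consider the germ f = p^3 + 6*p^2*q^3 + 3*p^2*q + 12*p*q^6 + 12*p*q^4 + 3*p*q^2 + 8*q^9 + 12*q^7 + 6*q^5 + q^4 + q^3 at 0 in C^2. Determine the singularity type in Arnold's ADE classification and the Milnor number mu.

The Hessian of f at 0 has rank 0. Corank 2; j^3 = (p + q)^3 is a perfect cube, so E-series; the 4-jet and mu = 6 give E_6.

Type E_{6}, Milnor number mu = 6.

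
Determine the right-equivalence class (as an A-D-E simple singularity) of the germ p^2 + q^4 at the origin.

The Hessian of f at 0 is [[2, 0], [0, 0]] with rank 1, so corank 1. A Groebner basis of the Jacobian ideal J(f) in C{p,q} is {q^3, p}; counting standard monomials gives mu = 3. Corank 1: A-series; mu = 3 gives A_3.

A_{3}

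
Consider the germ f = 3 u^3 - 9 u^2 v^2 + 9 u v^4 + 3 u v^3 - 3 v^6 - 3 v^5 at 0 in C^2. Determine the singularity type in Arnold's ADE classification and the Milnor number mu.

Type E_{7}, Milnor number mu = 7.

The Hessian of f at 0 is [[0, 0], [0, 0]] with rank 0, so corank 2. A Groebner basis of the Jacobian ideal J(f) in C{u,v} is {-u^2 + v^4 - v^3/3, u^3, u^2*v + u^2/3 + v^3/9, -u^2 + u*v^2 - v^3/3}; counting standard monomials gives mu = 7. Corank 2; j^3 = 3*u^3 is a perfect cube, so E-series; the 4-jet and mu = 7 give E_7.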